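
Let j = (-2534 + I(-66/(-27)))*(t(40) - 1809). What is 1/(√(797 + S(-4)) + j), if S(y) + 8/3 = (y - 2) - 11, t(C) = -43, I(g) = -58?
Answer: 3600288/17282764910009 - √1749/34565529820018 ≈ 2.0832e-7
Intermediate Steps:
S(y) = -47/3 + y (S(y) = -8/3 + ((y - 2) - 11) = -8/3 + ((-2 + y) - 11) = -8/3 + (-13 + y) = -47/3 + y)
j = 4800384 (j = (-2534 - 58)*(-43 - 1809) = -2592*(-1852) = 4800384)
1/(√(797 + S(-4)) + j) = 1/(√(797 + (-47/3 - 4)) + 4800384) = 1/(√(797 - 59/3) + 4800384) = 1/(√(2332/3) + 4800384) = 1/(2*√1749/3 + 4800384) = 1/(4800384 + 2*√1749/3)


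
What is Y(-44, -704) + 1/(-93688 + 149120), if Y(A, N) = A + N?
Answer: -41463135/55432 ≈ -748.00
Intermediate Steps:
Y(-44, -704) + 1/(-93688 + 149120) = (-44 - 704) + 1/(-93688 + 149120) = -748 + 1/55432 = -41463135/55432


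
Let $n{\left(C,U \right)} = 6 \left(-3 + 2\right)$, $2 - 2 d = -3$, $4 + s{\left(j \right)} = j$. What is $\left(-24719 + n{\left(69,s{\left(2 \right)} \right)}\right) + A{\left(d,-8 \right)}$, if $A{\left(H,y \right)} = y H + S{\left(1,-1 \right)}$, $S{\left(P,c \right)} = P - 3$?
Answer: $-24747$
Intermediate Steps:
$S{\left(P,c \right)} = -3 + P$
$s{\left(j \right)} = -4 + j$
$d = \frac{5}{2}$ ($d = 1 - - \frac{3}{2} = 1 + \frac{3}{2} = \frac{5}{2} \approx 2.5$)
$A{\left(H,y \right)} = -2 + H y$ ($A{\left(H,y \right)} = y H + \left(-3 + 1\right) = H y - 2 = -2 + H y$)
$n{\left(C,U \right)} = -6$ ($n{\left(C,U \right)} = 6 \left(-1\right) = -6$)
$\left(-24719 + n{\left(69,s{\left(2 \right)} \right)}\right) + A{\left(d,-8 \right)} = \left(-24719 - 6\right) + \left(-2 + \frac{5}{2} \left(-8\right)\right) = -24725 - 22 = -24747$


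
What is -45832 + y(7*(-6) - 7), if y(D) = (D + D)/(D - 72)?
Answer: -5545574/121 ≈ -45831.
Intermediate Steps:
y(D) = 2*D/(-72 + D) (y(D) = (2*D)/(-72 + D) = 2*D/(-72 + D))
-45832 + y(7*(-6) - 7) = -45832 + 2*(7*(-6) - 7)/(-72 + (7*(-6) - 7)) = -45832 + 2*(-42 - 7)/(-72 + (-42 - 7)) = -45832 + 2*(-49)/(-72 - 49) = -45832 + 2*(-49)/(-121) = -45832 + 2*(-49)*(-1/121) = -45832 + 98/121 = -5545574/121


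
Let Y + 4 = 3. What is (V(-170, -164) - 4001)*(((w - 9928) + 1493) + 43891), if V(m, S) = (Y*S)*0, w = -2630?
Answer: -131336826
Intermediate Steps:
Y = -1 (Y = -4 + 3 = -1)
V(m, S) = 0 (V(m, S) = -S*0 = 0)
(V(-170, -164) - 4001)*(((w - 9928) + 1493) + 43891) = (0 - 4001)*(((-2630 - 9928) + 1493) + 43891) = -4001*((-12558 + 1493) + 43891) = -4001*(-11065 + 43891) = -4001*32826 = -131336826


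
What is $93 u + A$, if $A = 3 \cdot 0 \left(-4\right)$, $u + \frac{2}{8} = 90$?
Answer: $\frac{33387}{4} \approx 8346.8$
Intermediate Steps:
$u = \frac{359}{4}$ ($u = - \frac{1}{4} + 90 = \frac{359}{4} \approx 89.75$)
$A = 0$ ($A = 0 \left(-4\right) = 0$)
$93 u + A = 93 \cdot \frac{359}{4} + 0 = \frac{33387}{4} + 0 = \frac{33387}{4}$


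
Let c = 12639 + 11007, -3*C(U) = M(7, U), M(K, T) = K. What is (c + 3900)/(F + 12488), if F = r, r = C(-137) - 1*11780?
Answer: 82638/2117 ≈ 39.035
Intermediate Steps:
C(U) = -7/3 (C(U) = -⅓*7 = -7/3)
c = 23646
r = -35347/3 (r = -7/3 - 1*11780 = -7/3 - 11780 = -35347/3 ≈ -11782.)
F = -35347/3 ≈ -11782.
(c + 3900)/(F + 12488) = (23646 + 3900)/(-35347/3 + 12488) = 27546/(2117/3) = 27546*(3/2117) = 82638/2117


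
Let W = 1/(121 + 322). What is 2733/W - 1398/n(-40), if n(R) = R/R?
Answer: 1209321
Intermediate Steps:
n(R) = 1
W = 1/443 ≈ 0.0022573
2733/W - 1398/n(-40) = 2733/(1/443) - 1398/1 = 2733*443 - 1398*1 = 1210719 - 1398 = 1209321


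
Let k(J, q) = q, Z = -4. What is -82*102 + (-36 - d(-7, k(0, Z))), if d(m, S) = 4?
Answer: -8404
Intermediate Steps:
-82*102 + (-36 - d(-7, k(0, Z))) = -82*102 + (-36 - 1*4) = -8364 + (-36 - 4) = -8364 - 40 = -8404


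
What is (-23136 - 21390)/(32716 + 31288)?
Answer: -22263/32002 ≈ -0.69567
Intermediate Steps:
(-23136 - 21390)/(32716 + 31288) = -44526/64004 = -44526*1/64004 = -22263/32002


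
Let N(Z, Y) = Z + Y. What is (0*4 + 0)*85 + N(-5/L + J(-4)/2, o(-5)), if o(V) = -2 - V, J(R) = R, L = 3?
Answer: -⅔ ≈ -0.66667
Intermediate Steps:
N(Z, Y) = Y + Z
(0*4 + 0)*85 + N(-5/L + J(-4)/2, o(-5)) = (0*4 + 0)*85 + ((-2 - 1*(-5)) + (-5/3 - 4/2)) = (0 + 0)*85 + ((-2 + 5) + (-5*⅓ - 4*½)) = 0*85 + (3 + (-5/3 - 2)) = 0 + (3 - 11/3) = 0 - ⅔ = -⅔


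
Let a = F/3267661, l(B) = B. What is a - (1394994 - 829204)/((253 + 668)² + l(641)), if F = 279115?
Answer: -805937108880/1386929302501 ≈ -0.58109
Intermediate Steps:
a = 279115/3267661 ≈ 0.085417
a - (1394994 - 829204)/((253 + 668)² + l(641)) = 279115/3267661 - (1394994 - 829204)/((253 + 668)² + 641) = 279115/3267661 - 565790/(921² + 641) = 279115/3267661 - 565790/(848241 + 641) = 279115/3267661 - 565790/848882 = 279115/3267661 - 1*282895/424441 = 279115/3267661 - 282895/424441 = -805937108880/1386929302501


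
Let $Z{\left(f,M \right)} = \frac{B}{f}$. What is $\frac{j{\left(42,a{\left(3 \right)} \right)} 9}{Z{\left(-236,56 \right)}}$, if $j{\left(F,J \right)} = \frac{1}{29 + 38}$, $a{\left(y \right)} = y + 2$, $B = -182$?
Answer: $\frac{1062}{6097} \approx 0.17418$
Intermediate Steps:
$a{\left(y \right)} = 2 + y$
$j{\left(F,J \right)} = \frac{1}{67}$
$Z{\left(f,M \right)} = - \frac{182}{f}$
$\frac{j{\left(42,a{\left(3 \right)} \right)} 9}{Z{\left(-236,56 \right)}} = \frac{\frac{1}{67} \cdot 9}{\left(-182\right) \frac{1}{-236}} = \frac{9}{67 \left(\left(-182\right) \left(- \frac{1}{236}\right)\right)} = \frac{9}{67 \cdot \frac{91}{118}} = \frac{9}{67} \cdot \frac{118}{91} = \frac{1062}{6097}$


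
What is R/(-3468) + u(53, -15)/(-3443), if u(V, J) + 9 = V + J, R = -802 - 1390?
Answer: 1861621/2985081 ≈ 0.62364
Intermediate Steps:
R = -2192
u(V, J) = -9 + J + V (u(V, J) = -9 + (V + J) = -9 + (J + V) = -9 + J + V)
R/(-3468) + u(53, -15)/(-3443) = -2192/(-3468) + (-9 - 15 + 53)/(-3443) = -2192*(-1/3468) + 29*(-1/3443) = 548/867 - 29/3443 = 1861621/2985081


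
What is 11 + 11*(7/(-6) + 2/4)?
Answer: 11/3 ≈ 3.6667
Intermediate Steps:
11 + 11*(7/(-6) + 2/4) = 11 + 11*(7*(-⅙) + 2*(¼)) = 11 + 11*(-7/6 + ½) = 11 + 11*(-⅔) = 11 - 22/3 = 11/3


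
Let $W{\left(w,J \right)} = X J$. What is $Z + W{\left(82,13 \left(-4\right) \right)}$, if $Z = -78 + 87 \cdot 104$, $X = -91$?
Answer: $13702$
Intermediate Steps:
$W{\left(w,J \right)} = - 91 J$
$Z = 8970$ ($Z = -78 + 9048 = 8970$)
$Z + W{\left(82,13 \left(-4\right) \right)} = 8970 - 91 \cdot 13 \left(-4\right) = 8970 - -4732 = 8970 + 4732 = 13702$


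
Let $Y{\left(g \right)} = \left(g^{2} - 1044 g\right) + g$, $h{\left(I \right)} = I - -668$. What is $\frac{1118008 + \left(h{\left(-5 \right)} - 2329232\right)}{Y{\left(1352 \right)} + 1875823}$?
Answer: $- \frac{1210561}{2293591} \approx -0.5278$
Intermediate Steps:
$h{\left(I \right)} = 668 + I$ ($h{\left(I \right)} = I + 668 = 668 + I$)
$Y{\left(g \right)} = g^{2} - 1043 g$
$\frac{1118008 + \left(h{\left(-5 \right)} - 2329232\right)}{Y{\left(1352 \right)} + 1875823} = \frac{1118008 + \left(\left(668 - 5\right) - 2329232\right)}{1352 \left(-1043 + 1352\right) + 1875823} = \frac{1118008 + \left(663 - 2329232\right)}{1352 \cdot 309 + 1875823} = \frac{1118008 - 2328569}{417768 + 1875823} = - \frac{1210561}{2293591}$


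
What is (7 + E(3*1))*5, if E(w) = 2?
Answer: 45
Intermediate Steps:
(7 + E(3*1))*5 = (7 + 2)*5 = 9*5 = 45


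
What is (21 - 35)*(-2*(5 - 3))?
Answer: 56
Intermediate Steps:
(21 - 35)*(-2*(5 - 3)) = -(-28)*2 = -14*(-4) = 56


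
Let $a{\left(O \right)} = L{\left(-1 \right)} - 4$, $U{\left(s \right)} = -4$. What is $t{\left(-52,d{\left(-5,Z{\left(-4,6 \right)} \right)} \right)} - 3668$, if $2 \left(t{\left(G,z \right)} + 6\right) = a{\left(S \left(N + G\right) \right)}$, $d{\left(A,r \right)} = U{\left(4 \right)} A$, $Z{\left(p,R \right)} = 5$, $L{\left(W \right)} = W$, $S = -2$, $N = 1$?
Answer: $- \frac{7353}{2} \approx -3676.5$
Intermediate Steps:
$d{\left(A,r \right)} = - 4 A$
$a{\left(O \right)} = -5$ ($a{\left(O \right)} = -1 - 4 = -5$)
$t{\left(G,z \right)} = - \frac{17}{2}$ ($t{\left(G,z \right)} = -6 + \frac{1}{2} \left(-5\right) = -6 - \frac{5}{2} = - \frac{17}{2}$)
$t{\left(-52,d{\left(-5,Z{\left(-4,6 \right)} \right)} \right)} - 3668 = - \frac{17}{2} - 3668 = - \frac{7353}{2}$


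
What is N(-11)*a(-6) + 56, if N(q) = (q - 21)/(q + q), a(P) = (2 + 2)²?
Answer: 872/11 ≈ 79.273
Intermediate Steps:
a(P) = 16 (a(P) = 4² = 16)
N(q) = (-21 + q)/(2*q) (N(q) = (-21 + q)/((2*q)) = (-21 + q)*(1/(2*q)) = (-21 + q)/(2*q))
N(-11)*a(-6) + 56 = ((½)*(-21 - 11)/(-11))*16 + 56 = ((½)*(-1/11)*(-32))*16 + 56 = (16/11)*16 + 56 = 256/11 + 56 = 872/11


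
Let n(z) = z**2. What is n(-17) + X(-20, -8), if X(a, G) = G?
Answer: 281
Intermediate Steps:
n(-17) + X(-20, -8) = (-17)**2 - 8 = 289 - 8 = 281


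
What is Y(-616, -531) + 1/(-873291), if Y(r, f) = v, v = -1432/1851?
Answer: -138950507/179606849 ≈ -0.77364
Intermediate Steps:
v = -1432/1851 (v = -1432*1/1851 = -1432/1851 ≈ -0.77364)
Y(r, f) = -1432/1851
Y(-616, -531) + 1/(-873291) = -1432/1851 + 1/(-873291) = -1432/1851 - 1/873291 = -138950507/179606849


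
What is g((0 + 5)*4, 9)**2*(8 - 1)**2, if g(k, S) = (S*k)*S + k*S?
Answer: 158760000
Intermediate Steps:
g(k, S) = S*k + k*S**2 (g(k, S) = k*S**2 + S*k = S*k + k*S**2)
g((0 + 5)*4, 9)**2*(8 - 1)**2 = (9*((0 + 5)*4)*(1 + 9))**2*(8 - 1)**2 = (9*(5*4)*10)**2*7**2 = (9*20*10)**2*49 = 1800**2*49 = 3240000*49 = 158760000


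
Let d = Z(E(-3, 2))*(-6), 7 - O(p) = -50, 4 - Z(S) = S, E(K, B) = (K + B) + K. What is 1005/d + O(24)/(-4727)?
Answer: -1584457/75632 ≈ -20.950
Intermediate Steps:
E(K, B) = B + 2*K (E(K, B) = (B + K) + K = B + 2*K)
Z(S) = 4 - S
O(p) = 57 (O(p) = 7 - 1*(-50) = 7 + 50 = 57)
d = -48 (d = (4 - (2 + 2*(-3)))*(-6) = (4 - (2 - 6))*(-6) = (4 - 1*(-4))*(-6) = (4 + 4)*(-6) = 8*(-6) = -48)
1005/d + O(24)/(-4727) = 1005/(-48) + 57/(-4727) = 1005*(-1/48) + 57*(-1/4727) = -335/16 - 57/4727 = -1584457/75632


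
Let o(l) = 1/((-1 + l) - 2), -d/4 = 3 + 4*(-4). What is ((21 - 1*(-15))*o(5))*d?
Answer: 936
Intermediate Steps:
d = 52 (d = -4*(3 + 4*(-4)) = -4*(3 - 16) = -4*(-13) = 52)
o(l) = 1/(-3 + l)
((21 - 1*(-15))*o(5))*d = ((21 - 1*(-15))/(-3 + 5))*52 = ((21 + 15)/2)*52 = (36*(1/2))*52 = 18*52 = 936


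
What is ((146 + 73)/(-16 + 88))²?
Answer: 5329/576 ≈ 9.2517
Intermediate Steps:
((146 + 73)/(-16 + 88))² = (219/72)² = (219*(1/72))² = (73/24)² = 5329/576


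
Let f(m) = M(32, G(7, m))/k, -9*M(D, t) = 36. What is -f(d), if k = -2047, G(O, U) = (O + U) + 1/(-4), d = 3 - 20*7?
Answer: -4/2047 ≈ -0.0019541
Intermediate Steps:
d = -137 (d = 3 - 140 = -137)
G(O, U) = -¼ + O + U (G(O, U) = (O + U) - ¼ = -¼ + O + U)
M(D, t) = -4 (M(D, t) = -⅑*36 = -4)
f(m) = 4/2047 (f(m) = -4/(-2047) = -4*(-1/2047) = 4/2047)
-f(d) = -1*4/2047 = -4/2047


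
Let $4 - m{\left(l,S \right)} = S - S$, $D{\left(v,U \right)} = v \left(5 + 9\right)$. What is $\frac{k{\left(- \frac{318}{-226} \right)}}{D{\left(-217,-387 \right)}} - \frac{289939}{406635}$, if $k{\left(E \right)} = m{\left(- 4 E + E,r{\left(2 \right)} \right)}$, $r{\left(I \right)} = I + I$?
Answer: $- \frac{441230611}{617678565} \approx -0.71434$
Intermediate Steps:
$r{\left(I \right)} = 2 I$
$D{\left(v,U \right)} = 14 v$ ($D{\left(v,U \right)} = v 14 = 14 v$)
$m{\left(l,S \right)} = 4$ ($m{\left(l,S \right)} = 4 - \left(S - S\right) = 4 - 0 = 4 + 0 = 4$)
$k{\left(E \right)} = 4$
$\frac{k{\left(- \frac{318}{-226} \right)}}{D{\left(-217,-387 \right)}} - \frac{289939}{406635} = \frac{4}{14 \left(-217\right)} - \frac{289939}{406635} = \frac{4}{-3038} - \frac{289939}{406635} = 4 \left(- \frac{1}{3038}\right) - \frac{289939}{406635} = - \frac{2}{1519} - \frac{289939}{406635} = - \frac{441230611}{617678565}$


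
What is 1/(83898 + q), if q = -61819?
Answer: 1/22079 ≈ 4.5292e-5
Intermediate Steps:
1/(83898 + q) = 1/(83898 - 61819) = 1/22079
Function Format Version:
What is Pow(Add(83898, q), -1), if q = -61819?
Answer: Rational(1, 22079) ≈ 4.5292e-5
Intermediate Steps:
Pow(Add(83898, q), -1) = Pow(Add(83898, -61819), -1) = Pow(22079, -1) = Rational(1, 22079)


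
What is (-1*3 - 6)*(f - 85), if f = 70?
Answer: 135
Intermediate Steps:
(-1*3 - 6)*(f - 85) = (-1*3 - 6)*(70 - 85) = (-3 - 6)*(-15) = -9*(-15) = 135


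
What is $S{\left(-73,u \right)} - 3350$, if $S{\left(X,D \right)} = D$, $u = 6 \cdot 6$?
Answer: $-3314$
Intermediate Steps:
$u = 36$
$S{\left(-73,u \right)} - 3350 = 36 - 3350 = -3314$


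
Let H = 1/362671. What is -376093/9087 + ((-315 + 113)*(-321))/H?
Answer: 213692735691341/9087 ≈ 2.3516e+10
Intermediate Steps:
H = 1/362671 ≈ 2.7573e-6
-376093/9087 + ((-315 + 113)*(-321))/H = -376093/9087 + ((-315 + 113)*(-321))/(1/362671) = -376093*1/9087 - 202*(-321)*362671 = -376093/9087 + 64842*362671 = -376093/9087 + 23516312982 = 213692735691341/9087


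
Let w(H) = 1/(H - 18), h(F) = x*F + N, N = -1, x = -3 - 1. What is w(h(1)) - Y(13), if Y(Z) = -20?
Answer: 459/23 ≈ 19.957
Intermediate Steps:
x = -4
h(F) = -1 - 4*F (h(F) = -4*F - 1 = -1 - 4*F)
w(H) = 1/(-18 + H)
w(h(1)) - Y(13) = 1/(-18 + (-1 - 4*1)) - 1*(-20) = 1/(-18 + (-1 - 4)) + 20 = 1/(-18 - 5) + 20 = 1/(-23) + 20 = -1/23 + 20 = 459/23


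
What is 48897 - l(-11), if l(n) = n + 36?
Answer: 48872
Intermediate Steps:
l(n) = 36 + n
48897 - l(-11) = 48897 - (36 - 11) = 48897 - 1*25 = 48897 - 25 = 48872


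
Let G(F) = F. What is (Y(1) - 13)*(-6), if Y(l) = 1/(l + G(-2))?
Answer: 84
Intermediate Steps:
Y(l) = 1/(-2 + l) (Y(l) = 1/(l - 2) = 1/(-2 + l))
(Y(1) - 13)*(-6) = (1/(-2 + 1) - 13)*(-6) = (1/(-1) - 13)*(-6) = (-1 - 13)*(-6) = -14*(-6) = 84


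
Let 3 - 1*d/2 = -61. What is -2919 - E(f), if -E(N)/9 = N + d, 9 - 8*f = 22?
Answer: -14253/8 ≈ -1781.6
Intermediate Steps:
f = -13/8 (f = 9/8 - ⅛*22 = 9/8 - 11/4 = -13/8 ≈ -1.6250)
d = 128 (d = 6 - 2*(-61) = 6 + 122 = 128)
E(N) = -1152 - 9*N (E(N) = -9*(N + 128) = -9*(128 + N) = -1152 - 9*N)
-2919 - E(f) = -2919 - (-1152 - 9*(-13/8)) = -2919 - (-1152 + 117/8) = -2919 - 1*(-9099/8) = -2919 + 9099/8 = -14253/8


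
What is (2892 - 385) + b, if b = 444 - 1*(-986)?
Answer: 3937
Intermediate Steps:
b = 1430 (b = 444 + 986 = 1430)
(2892 - 385) + b = (2892 - 385) + 1430 = 2507 + 1430 = 3937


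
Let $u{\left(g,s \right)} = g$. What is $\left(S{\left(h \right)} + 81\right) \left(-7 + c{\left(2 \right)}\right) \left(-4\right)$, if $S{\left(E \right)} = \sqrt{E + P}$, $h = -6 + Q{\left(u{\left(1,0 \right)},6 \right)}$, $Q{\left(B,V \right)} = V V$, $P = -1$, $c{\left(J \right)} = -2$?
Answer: $2916 + 36 \sqrt{29} \approx 3109.9$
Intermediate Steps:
$Q{\left(B,V \right)} = V^{2}$
$h = 30$ ($h = -6 + 6^{2} = -6 + 36 = 30$)
$S{\left(E \right)} = \sqrt{-1 + E}$ ($S{\left(E \right)} = \sqrt{E - 1} = \sqrt{-1 + E}$)
$\left(S{\left(h \right)} + 81\right) \left(-7 + c{\left(2 \right)}\right) \left(-4\right) = \left(\sqrt{-1 + 30} + 81\right) \left(-7 - 2\right) \left(-4\right) = \left(\sqrt{29} + 81\right) \left(\left(-9\right) \left(-4\right)\right) = \left(81 + \sqrt{29}\right) 36 = 2916 + 36 \sqrt{29}$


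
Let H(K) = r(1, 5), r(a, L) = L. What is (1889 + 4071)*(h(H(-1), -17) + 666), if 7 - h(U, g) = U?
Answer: 3981280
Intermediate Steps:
H(K) = 5
h(U, g) = 7 - U
(1889 + 4071)*(h(H(-1), -17) + 666) = (1889 + 4071)*((7 - 1*5) + 666) = 5960*((7 - 5) + 666) = 5960*(2 + 666) = 5960*668 = 3981280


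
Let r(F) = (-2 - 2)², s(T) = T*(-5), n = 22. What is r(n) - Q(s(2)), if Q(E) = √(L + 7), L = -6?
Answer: 15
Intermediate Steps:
s(T) = -5*T
r(F) = 16 (r(F) = (-4)² = 16)
Q(E) = 1 (Q(E) = √(-6 + 7) = √1 = 1)
r(n) - Q(s(2)) = 16 - 1*1 = 16 - 1 = 15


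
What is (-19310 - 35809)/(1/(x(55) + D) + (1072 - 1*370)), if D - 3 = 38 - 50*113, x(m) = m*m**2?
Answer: -8861261154/112857733 ≈ -78.517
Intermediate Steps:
x(m) = m**3
D = -5609 (D = 3 + (38 - 50*113) = 3 + (38 - 5650) = 3 - 5612 = -5609)
(-19310 - 35809)/(1/(x(55) + D) + (1072 - 1*370)) = (-19310 - 35809)/(1/(55**3 - 5609) + (1072 - 1*370)) = -55119/(1/(166375 - 5609) + (1072 - 370)) = -55119/(1/160766 + 702) = -55119/112857733/160766 = -55119*160766/112857733 = -8861261154/112857733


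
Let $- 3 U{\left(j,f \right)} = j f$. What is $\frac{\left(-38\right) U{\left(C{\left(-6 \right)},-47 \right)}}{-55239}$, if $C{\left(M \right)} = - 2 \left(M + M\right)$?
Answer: $\frac{14288}{55239} \approx 0.25866$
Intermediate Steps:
$C{\left(M \right)} = - 4 M$ ($C{\left(M \right)} = - 2 \cdot 2 M = - 4 M$)
$U{\left(j,f \right)} = - \frac{f j}{3}$ ($U{\left(j,f \right)} = - \frac{j f}{3} = - \frac{f j}{3}$)
$\frac{\left(-38\right) U{\left(C{\left(-6 \right)},-47 \right)}}{-55239} = \frac{\left(-38\right) \left(\left(- \frac{1}{3}\right) \left(-47\right) \left(\left(-4\right) \left(-6\right)\right)\right)}{-55239} = - 38 \left(\left(- \frac{1}{3}\right) \left(-47\right) 24\right) \left(- \frac{1}{55239}\right) = \left(-38\right) 376 \left(- \frac{1}{55239}\right) = \left(-14288\right) \left(- \frac{1}{55239}\right) = \frac{14288}{55239}$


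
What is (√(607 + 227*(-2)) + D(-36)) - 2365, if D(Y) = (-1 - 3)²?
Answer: -2349 + 3*√17 ≈ -2336.6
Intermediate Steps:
D(Y) = 16 (D(Y) = (-4)² = 16)
(√(607 + 227*(-2)) + D(-36)) - 2365 = (√(607 + 227*(-2)) + 16) - 2365 = (√(607 - 454) + 16) - 2365 = (√153 + 16) - 2365 = (3*√17 + 16) - 2365 = (16 + 3*√17) - 2365 = -2349 + 3*√17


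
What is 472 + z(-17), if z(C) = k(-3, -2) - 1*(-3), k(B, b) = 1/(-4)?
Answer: 1899/4 ≈ 474.75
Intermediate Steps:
k(B, b) = -¼
z(C) = 11/4 (z(C) = -¼ - 1*(-3) = -¼ + 3 = 11/4)
472 + z(-17) = 472 + 11/4 = 1899/4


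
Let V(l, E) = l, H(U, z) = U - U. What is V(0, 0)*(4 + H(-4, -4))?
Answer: 0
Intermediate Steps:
H(U, z) = 0
V(0, 0)*(4 + H(-4, -4)) = 0*(4 + 0) = 0*4 = 0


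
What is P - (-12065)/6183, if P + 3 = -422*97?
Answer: -253101406/6183 ≈ -40935.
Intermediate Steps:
P = -40937 (P = -3 - 422*97 = -3 - 40934 = -40937)
P - (-12065)/6183 = -40937 - (-12065)/6183 = -40937 - 1*(-12065/6183) = -40937 + 12065/6183 = -253101406/6183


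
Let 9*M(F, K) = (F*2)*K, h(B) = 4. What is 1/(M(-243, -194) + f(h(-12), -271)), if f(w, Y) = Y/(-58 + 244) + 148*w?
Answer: 186/2058377 ≈ 9.0363e-5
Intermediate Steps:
M(F, K) = 2*F*K/9 (M(F, K) = ((F*2)*K)/9 = ((2*F)*K)/9 = (2*F*K)/9 = 2*F*K/9)
f(w, Y) = 148*w + Y/186 (f(w, Y) = Y/186 + 148*w = 148*w + Y/186)
1/(M(-243, -194) + f(h(-12), -271)) = 1/((2/9)*(-243)*(-194) + (148*4 + (1/186)*(-271))) = 1/(10476 + (592 - 271/186)) = 1/(10476 + 109841/186) = 1/(2058377/186) = 186/2058377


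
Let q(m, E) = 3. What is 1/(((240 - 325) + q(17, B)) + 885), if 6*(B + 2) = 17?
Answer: 1/803 ≈ 0.0012453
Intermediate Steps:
B = ⅚ (B = -2 + (⅙)*17 = -2 + 17/6 = ⅚ ≈ 0.83333)
1/(((240 - 325) + q(17, B)) + 885) = 1/(((240 - 325) + 3) + 885) = 1/((-85 + 3) + 885) = 1/(-82 + 885) = 1/803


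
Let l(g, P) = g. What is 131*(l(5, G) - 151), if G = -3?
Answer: -19126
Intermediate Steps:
131*(l(5, G) - 151) = 131*(5 - 151) = 131*(-146) = -19126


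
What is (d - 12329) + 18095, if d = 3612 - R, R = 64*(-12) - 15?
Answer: 10161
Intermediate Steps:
R = -783 (R = -768 - 15 = -783)
d = 4395 (d = 3612 - 1*(-783) = 3612 + 783 = 4395)
(d - 12329) + 18095 = (4395 - 12329) + 18095 = -7934 + 18095 = 10161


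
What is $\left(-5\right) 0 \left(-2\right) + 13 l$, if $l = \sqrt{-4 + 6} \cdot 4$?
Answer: $52 \sqrt{2} \approx 73.539$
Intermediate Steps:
$l = 4 \sqrt{2}$ ($l = \sqrt{2} \cdot 4 = 4 \sqrt{2} \approx 5.6569$)
$\left(-5\right) 0 \left(-2\right) + 13 l = \left(-5\right) 0 \left(-2\right) + 13 \cdot 4 \sqrt{2} = 0 \left(-2\right) + 52 \sqrt{2} = 0 + 52 \sqrt{2} = 52 \sqrt{2}$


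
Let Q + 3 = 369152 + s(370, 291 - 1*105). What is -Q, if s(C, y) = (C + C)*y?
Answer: -506789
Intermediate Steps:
s(C, y) = 2*C*y (s(C, y) = (2*C)*y = 2*C*y)
Q = 506789 (Q = -3 + (369152 + 2*370*(291 - 1*105)) = -3 + (369152 + 2*370*(291 - 105)) = -3 + (369152 + 2*370*186) = -3 + (369152 + 137640) = -3 + 506792 = 506789)
-Q = -1*506789 = -506789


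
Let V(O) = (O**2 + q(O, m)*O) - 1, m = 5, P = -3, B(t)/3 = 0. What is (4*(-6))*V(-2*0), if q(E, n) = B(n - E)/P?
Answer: 24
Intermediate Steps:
B(t) = 0 (B(t) = 3*0 = 0)
q(E, n) = 0 (q(E, n) = 0/(-3) = 0*(-1/3) = 0)
V(O) = -1 + O**2 (V(O) = (O**2 + 0*O) - 1 = (O**2 + 0) - 1 = O**2 - 1 = -1 + O**2)
(4*(-6))*V(-2*0) = (4*(-6))*(-1 + (-2*0)**2) = -24*(-1 + 0**2) = -24*(-1 + 0) = -24*(-1) = 24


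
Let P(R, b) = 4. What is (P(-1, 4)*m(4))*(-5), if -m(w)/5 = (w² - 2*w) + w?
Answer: 1200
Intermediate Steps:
m(w) = -5*w² + 5*w (m(w) = -5*((w² - 2*w) + w) = -5*(w² - w) = -5*w² + 5*w)
(P(-1, 4)*m(4))*(-5) = (4*(5*4*(1 - 1*4)))*(-5) = (4*(5*4*(1 - 4)))*(-5) = (4*(5*4*(-3)))*(-5) = (4*(-60))*(-5) = -240*(-5) = 1200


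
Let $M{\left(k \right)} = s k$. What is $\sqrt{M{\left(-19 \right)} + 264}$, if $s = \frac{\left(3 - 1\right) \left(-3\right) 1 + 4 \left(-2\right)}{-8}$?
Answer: $\frac{\sqrt{923}}{2} \approx 15.19$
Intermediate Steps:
$s = \frac{7}{4}$ ($s = \left(2 \left(-3\right) 1 - 8\right) \left(- \frac{1}{8}\right) = \left(\left(-6\right) 1 - 8\right) \left(- \frac{1}{8}\right) = \left(-6 - 8\right) \left(- \frac{1}{8}\right) = \left(-14\right) \left(- \frac{1}{8}\right) = \frac{7}{4} \approx 1.75$)
$M{\left(k \right)} = \frac{7 k}{4}$
$\sqrt{M{\left(-19 \right)} + 264} = \sqrt{\frac{7}{4} \left(-19\right) + 264} = \sqrt{- \frac{133}{4} + 264} = \sqrt{\frac{923}{4}} = \frac{\sqrt{923}}{2}$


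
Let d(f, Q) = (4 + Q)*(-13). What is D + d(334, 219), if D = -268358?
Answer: -271257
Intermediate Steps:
d(f, Q) = -52 - 13*Q
D + d(334, 219) = -268358 + (-52 - 13*219) = -268358 + (-52 - 2847) = -268358 - 2899 = -271257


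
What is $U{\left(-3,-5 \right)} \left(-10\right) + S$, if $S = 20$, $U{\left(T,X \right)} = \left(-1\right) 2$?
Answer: $40$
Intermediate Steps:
$U{\left(T,X \right)} = -2$
$U{\left(-3,-5 \right)} \left(-10\right) + S = \left(-2\right) \left(-10\right) + 20 = 20 + 20 = 40$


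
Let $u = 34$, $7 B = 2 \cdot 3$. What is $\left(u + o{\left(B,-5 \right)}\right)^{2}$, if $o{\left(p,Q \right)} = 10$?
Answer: $1936$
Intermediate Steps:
$B = \frac{6}{7}$ ($B = \frac{2 \cdot 3}{7} = \frac{1}{7} \cdot 6 = \frac{6}{7} \approx 0.85714$)
$\left(u + o{\left(B,-5 \right)}\right)^{2} = \left(34 + 10\right)^{2} = 44^{2} = 1936$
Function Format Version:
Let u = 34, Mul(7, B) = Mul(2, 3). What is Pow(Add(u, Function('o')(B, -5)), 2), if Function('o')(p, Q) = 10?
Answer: 1936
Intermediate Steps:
B = Rational(6, 7) (B = Mul(Rational(1, 7), Mul(2, 3)) = Mul(Rational(1, 7), 6) = Rational(6, 7) ≈ 0.85714)
Pow(Add(u, Function('o')(B, -5)), 2) = Pow(Add(34, 10), 2) = Pow(44, 2) = 1936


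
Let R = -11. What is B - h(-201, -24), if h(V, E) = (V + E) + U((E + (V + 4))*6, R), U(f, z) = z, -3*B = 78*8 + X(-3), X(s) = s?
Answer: 29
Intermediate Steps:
B = -207 (B = -(78*8 - 3)/3 = -(624 - 3)/3 = -1/3*621 = -207)
h(V, E) = -11 + E + V (h(V, E) = (V + E) - 11 = (E + V) - 11 = -11 + E + V)
B - h(-201, -24) = -207 - (-11 - 24 - 201) = -207 - 1*(-236) = -207 + 236 = 29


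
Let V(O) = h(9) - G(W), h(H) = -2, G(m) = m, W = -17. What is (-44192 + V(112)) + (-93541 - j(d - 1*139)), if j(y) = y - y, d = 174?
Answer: -137718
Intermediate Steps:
V(O) = 15 (V(O) = -2 - 1*(-17) = -2 + 17 = 15)
j(y) = 0
(-44192 + V(112)) + (-93541 - j(d - 1*139)) = (-44192 + 15) + (-93541 - 1*0) = -44177 + (-93541 + 0) = -44177 - 93541 = -137718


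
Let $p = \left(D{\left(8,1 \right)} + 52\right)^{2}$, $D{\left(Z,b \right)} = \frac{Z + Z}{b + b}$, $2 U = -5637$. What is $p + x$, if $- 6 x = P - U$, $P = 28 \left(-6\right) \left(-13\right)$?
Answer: $\frac{11065}{4} \approx 2766.3$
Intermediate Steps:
$U = - \frac{5637}{2}$ ($U = \frac{1}{2} \left(-5637\right) = - \frac{5637}{2} \approx -2818.5$)
$D{\left(Z,b \right)} = \frac{Z}{b}$ ($D{\left(Z,b \right)} = \frac{2 Z}{2 b} = 2 Z \frac{1}{2 b} = \frac{Z}{b}$)
$P = 2184$ ($P = \left(-168\right) \left(-13\right) = 2184$)
$p = 3600$ ($p = \left(\frac{8}{1} + 52\right)^{2} = \left(8 \cdot 1 + 52\right)^{2} = \left(8 + 52\right)^{2} = 60^{2} = 3600$)
$x = - \frac{3335}{4}$ ($x = - \frac{2184 - - \frac{5637}{2}}{6} = - \frac{2184 + \frac{5637}{2}}{6} = \left(- \frac{1}{6}\right) \frac{10005}{2} = - \frac{3335}{4} \approx -833.75$)
$p + x = 3600 - \frac{3335}{4} = \frac{11065}{4}$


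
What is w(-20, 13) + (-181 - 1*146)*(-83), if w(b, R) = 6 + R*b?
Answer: 26887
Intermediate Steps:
w(-20, 13) + (-181 - 1*146)*(-83) = (6 + 13*(-20)) + (-181 - 1*146)*(-83) = (6 - 260) + (-181 - 146)*(-83) = -254 - 327*(-83) = -254 + 27141 = 26887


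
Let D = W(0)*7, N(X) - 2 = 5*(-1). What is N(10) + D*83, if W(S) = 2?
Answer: 1159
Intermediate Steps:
N(X) = -3 (N(X) = 2 + 5*(-1) = 2 - 5 = -3)
D = 14 (D = 2*7 = 14)
N(10) + D*83 = -3 + 14*83 = -3 + 1162 = 1159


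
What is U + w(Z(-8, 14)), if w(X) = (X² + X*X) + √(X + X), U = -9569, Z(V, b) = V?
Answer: -9441 + 4*I ≈ -9441.0 + 4.0*I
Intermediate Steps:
w(X) = 2*X² + √2*√X (w(X) = (X² + X²) + √(2*X) = 2*X² + √2*√X)
U + w(Z(-8, 14)) = -9569 + (2*(-8)² + √2*√(-8)) = -9569 + (2*64 + √2*(2*I*√2)) = -9569 + (128 + 4*I) = -9441 + 4*I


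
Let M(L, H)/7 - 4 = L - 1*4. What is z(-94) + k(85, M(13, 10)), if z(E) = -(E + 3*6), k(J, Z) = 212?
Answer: 288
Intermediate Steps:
M(L, H) = 7*L (M(L, H) = 28 + 7*(L - 1*4) = 28 + 7*(L - 4) = 28 + 7*(-4 + L) = 28 + (-28 + 7*L) = 7*L)
z(E) = -18 - E (z(E) = -(E + 18) = -(18 + E) = -18 - E)
z(-94) + k(85, M(13, 10)) = (-18 - 1*(-94)) + 212 = (-18 + 94) + 212 = 76 + 212 = 288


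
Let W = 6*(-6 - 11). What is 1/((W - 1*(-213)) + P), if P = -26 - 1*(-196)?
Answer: 1/281 ≈ 0.0035587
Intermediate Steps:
W = -102 (W = 6*(-17) = -102)
P = 170 (P = -26 + 196 = 170)
1/((W - 1*(-213)) + P) = 1/((-102 - 1*(-213)) + 170) = 1/((-102 + 213) + 170) = 1/(111 + 170) = 1/281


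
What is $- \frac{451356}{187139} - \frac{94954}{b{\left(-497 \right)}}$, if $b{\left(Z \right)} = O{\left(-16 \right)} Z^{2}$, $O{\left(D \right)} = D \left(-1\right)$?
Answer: $- \frac{900796751935}{369800138008} \approx -2.4359$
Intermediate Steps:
$O{\left(D \right)} = - D$
$b{\left(Z \right)} = 16 Z^{2}$ ($b{\left(Z \right)} = \left(-1\right) \left(-16\right) Z^{2} = 16 Z^{2}$)
$- \frac{451356}{187139} - \frac{94954}{b{\left(-497 \right)}} = - \frac{451356}{187139} - \frac{94954}{16 \left(-497\right)^{2}} = \left(-451356\right) \frac{1}{187139} - \frac{94954}{16 \cdot 247009} = - \frac{451356}{187139} - \frac{94954}{3952144} = - \frac{451356}{187139} - \frac{47477}{1976072} = - \frac{900796751935}{369800138008}$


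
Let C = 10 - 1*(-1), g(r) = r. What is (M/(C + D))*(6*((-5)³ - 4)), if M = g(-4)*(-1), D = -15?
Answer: 774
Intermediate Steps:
M = 4 (M = -4*(-1) = 4)
C = 11 (C = 10 + 1 = 11)
(M/(C + D))*(6*((-5)³ - 4)) = (4/(11 - 15))*(6*((-5)³ - 4)) = (4/(-4))*(6*(-125 - 4)) = (-¼*4)*(6*(-129)) = -1*(-774) = 774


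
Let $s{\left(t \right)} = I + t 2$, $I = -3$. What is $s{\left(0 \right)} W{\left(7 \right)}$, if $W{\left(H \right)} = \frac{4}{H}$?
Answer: $- \frac{12}{7} \approx -1.7143$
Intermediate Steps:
$s{\left(t \right)} = -3 + 2 t$ ($s{\left(t \right)} = -3 + t 2 = -3 + 2 t$)
$s{\left(0 \right)} W{\left(7 \right)} = \left(-3 + 2 \cdot 0\right) \frac{4}{7} = \left(-3 + 0\right) 4 \cdot \frac{1}{7} = \left(-3\right) \frac{4}{7} = - \frac{12}{7}$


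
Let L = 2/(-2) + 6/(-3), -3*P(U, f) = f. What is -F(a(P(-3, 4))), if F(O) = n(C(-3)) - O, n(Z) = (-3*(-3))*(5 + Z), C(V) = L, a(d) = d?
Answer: -58/3 ≈ -19.333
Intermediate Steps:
P(U, f) = -f/3
L = -3 (L = 2*(-1/2) + 6*(-1/3) = -1 - 2 = -3)
C(V) = -3
n(Z) = 45 + 9*Z (n(Z) = 9*(5 + Z) = 45 + 9*Z)
F(O) = 18 - O (F(O) = (45 + 9*(-3)) - O = (45 - 27) - O = 18 - O)
-F(a(P(-3, 4))) = -(18 - (-1)*4/3) = -(18 - 1*(-4/3)) = -(18 + 4/3) = -1*58/3 = -58/3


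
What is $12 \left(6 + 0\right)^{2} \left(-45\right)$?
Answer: $-19440$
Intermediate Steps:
$12 \left(6 + 0\right)^{2} \left(-45\right) = 12 \cdot 6^{2} \left(-45\right) = 12 \cdot 36 \left(-45\right) = 432 \left(-45\right) = -19440$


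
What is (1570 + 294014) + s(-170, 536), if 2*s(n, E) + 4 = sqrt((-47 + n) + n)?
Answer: 295582 + 3*I*sqrt(43)/2 ≈ 2.9558e+5 + 9.8362*I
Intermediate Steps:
s(n, E) = -2 + sqrt(-47 + 2*n)/2 (s(n, E) = -2 + sqrt((-47 + n) + n)/2 = -2 + sqrt(-47 + 2*n)/2)
(1570 + 294014) + s(-170, 536) = (1570 + 294014) + (-2 + sqrt(-47 + 2*(-170))/2) = 295584 + (-2 + sqrt(-47 - 340)/2) = 295584 + (-2 + sqrt(-387)/2) = 295584 + (-2 + (3*I*sqrt(43))/2) = 295584 + (-2 + 3*I*sqrt(43)/2) = 295582 + 3*I*sqrt(43)/2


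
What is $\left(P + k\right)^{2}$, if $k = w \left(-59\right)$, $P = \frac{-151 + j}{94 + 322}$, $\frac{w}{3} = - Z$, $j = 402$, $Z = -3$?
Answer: $\frac{48684216025}{173056} \approx 2.8132 \cdot 10^{5}$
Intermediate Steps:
$w = 9$ ($w = 3 \left(\left(-1\right) \left(-3\right)\right) = 3 \cdot 3 = 9$)
$P = \frac{251}{416}$ ($P = \frac{-151 + 402}{94 + 322} = \frac{251}{416} \approx 0.60336$)
$k = -531$ ($k = 9 \left(-59\right) = -531$)
$\left(P + k\right)^{2} = \left(\frac{251}{416} - 531\right)^{2} = \left(- \frac{220645}{416}\right)^{2} = \frac{48684216025}{173056}$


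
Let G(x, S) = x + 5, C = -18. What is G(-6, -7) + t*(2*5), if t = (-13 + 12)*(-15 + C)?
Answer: 329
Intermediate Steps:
G(x, S) = 5 + x
t = 33 (t = (-13 + 12)*(-15 - 18) = -1*(-33) = 33)
G(-6, -7) + t*(2*5) = (5 - 6) + 33*(2*5) = -1 + 33*10 = -1 + 330 = 329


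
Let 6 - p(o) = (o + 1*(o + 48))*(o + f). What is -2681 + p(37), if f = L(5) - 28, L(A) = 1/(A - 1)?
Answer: -7607/2 ≈ -3803.5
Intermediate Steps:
L(A) = 1/(-1 + A)
f = -111/4 (f = 1/(-1 + 5) - 28 = 1/4 - 28 = ¼ - 28 = -111/4 ≈ -27.750)
p(o) = 6 - (48 + 2*o)*(-111/4 + o) (p(o) = 6 - (o + 1*(o + 48))*(o - 111/4) = 6 - (o + 1*(48 + o))*(-111/4 + o) = 6 - (o + (48 + o))*(-111/4 + o) = 6 - (48 + 2*o)*(-111/4 + o))
-2681 + p(37) = -2681 + (1338 - 2*37² + (15/2)*37) = -2681 + (1338 - 2*1369 + 555/2) = -2681 + (1338 - 2738 + 555/2) = -2681 - 2245/2 = -7607/2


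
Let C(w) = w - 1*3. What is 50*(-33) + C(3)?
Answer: -1650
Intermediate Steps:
C(w) = -3 + w (C(w) = w - 3 = -3 + w)
50*(-33) + C(3) = 50*(-33) + (-3 + 3) = -1650 + 0 = -1650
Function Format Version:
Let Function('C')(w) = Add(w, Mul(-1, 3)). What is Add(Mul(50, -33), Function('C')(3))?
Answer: -1650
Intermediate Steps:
Function('C')(w) = Add(-3, w) (Function('C')(w) = Add(w, -3) = Add(-3, w))
Add(Mul(50, -33), Function('C')(3)) = Add(Mul(50, -33), Add(-3, 3)) = Add(-1650, 0) = -1650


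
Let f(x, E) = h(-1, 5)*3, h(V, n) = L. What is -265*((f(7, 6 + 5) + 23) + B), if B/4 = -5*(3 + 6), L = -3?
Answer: 43990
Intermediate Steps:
h(V, n) = -3
B = -180 (B = 4*(-5*(3 + 6)) = 4*(-5*9) = 4*(-45) = -180)
f(x, E) = -9 (f(x, E) = -3*3 = -9)
-265*((f(7, 6 + 5) + 23) + B) = -265*((-9 + 23) - 180) = -265*(14 - 180) = -265*(-166) = 43990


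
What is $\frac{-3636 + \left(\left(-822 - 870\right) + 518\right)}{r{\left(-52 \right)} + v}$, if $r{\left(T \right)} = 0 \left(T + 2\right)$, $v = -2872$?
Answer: $\frac{2405}{1436} \approx 1.6748$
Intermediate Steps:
$r{\left(T \right)} = 0$ ($r{\left(T \right)} = 0 \left(2 + T\right) = 0$)
$\frac{-3636 + \left(\left(-822 - 870\right) + 518\right)}{r{\left(-52 \right)} + v} = \frac{-3636 + \left(\left(-822 - 870\right) + 518\right)}{0 - 2872} = \frac{-3636 + \left(-1692 + 518\right)}{-2872} = \left(-3636 - 1174\right) \left(- \frac{1}{2872}\right) = \left(-4810\right) \left(- \frac{1}{2872}\right) = \frac{2405}{1436}$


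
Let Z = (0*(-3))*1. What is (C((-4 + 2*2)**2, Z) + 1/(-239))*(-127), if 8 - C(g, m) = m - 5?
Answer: -394462/239 ≈ -1650.5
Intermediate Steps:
Z = 0 (Z = 0*1 = 0)
C(g, m) = 13 - m (C(g, m) = 8 - (m - 5) = 8 - (-5 + m) = 8 + (5 - m) = 13 - m)
(C((-4 + 2*2)**2, Z) + 1/(-239))*(-127) = ((13 - 1*0) + 1/(-239))*(-127) = ((13 + 0) - 1/239)*(-127) = (13 - 1/239)*(-127) = (3106/239)*(-127) = -394462/239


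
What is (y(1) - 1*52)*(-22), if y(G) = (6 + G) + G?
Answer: 968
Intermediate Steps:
y(G) = 6 + 2*G
(y(1) - 1*52)*(-22) = ((6 + 2*1) - 1*52)*(-22) = ((6 + 2) - 52)*(-22) = (8 - 52)*(-22) = -44*(-22) = 968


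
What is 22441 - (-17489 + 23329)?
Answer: 16601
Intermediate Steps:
22441 - (-17489 + 23329) = 22441 - 1*5840 = 22441 - 5840 = 16601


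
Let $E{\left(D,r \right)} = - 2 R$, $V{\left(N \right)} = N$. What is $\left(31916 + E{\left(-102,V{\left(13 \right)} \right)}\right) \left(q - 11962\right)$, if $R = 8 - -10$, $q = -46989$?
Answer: $-1879357880$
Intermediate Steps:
$R = 18$ ($R = 8 + 10 = 18$)
$E{\left(D,r \right)} = -36$ ($E{\left(D,r \right)} = \left(-2\right) 18 = -36$)
$\left(31916 + E{\left(-102,V{\left(13 \right)} \right)}\right) \left(q - 11962\right) = \left(31916 - 36\right) \left(-46989 - 11962\right) = 31880 \left(-58951\right) = -1879357880$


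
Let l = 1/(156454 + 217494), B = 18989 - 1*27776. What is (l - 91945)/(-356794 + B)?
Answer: 34382648859/136708283788 ≈ 0.25150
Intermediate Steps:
B = -8787 (B = 18989 - 27776 = -8787)
l = 1/373948 ≈ 2.6742e-6
(l - 91945)/(-356794 + B) = (1/373948 - 91945)/(-356794 - 8787) = -34382648859/373948/(-365581) = -34382648859/373948*(-1/365581) = 34382648859/136708283788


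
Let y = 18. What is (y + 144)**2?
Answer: 26244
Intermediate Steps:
(y + 144)**2 = (18 + 144)**2 = 162**2 = 26244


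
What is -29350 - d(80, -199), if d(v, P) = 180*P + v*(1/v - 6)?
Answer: 6949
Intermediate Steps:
d(v, P) = 180*P + v*(-6 + 1/v)
-29350 - d(80, -199) = -29350 - (1 - 6*80 + 180*(-199)) = -29350 - (1 - 480 - 35820) = -29350 - 1*(-36299) = -29350 + 36299 = 6949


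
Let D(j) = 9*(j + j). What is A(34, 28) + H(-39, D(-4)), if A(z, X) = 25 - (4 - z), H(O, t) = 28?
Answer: 83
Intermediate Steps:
D(j) = 18*j (D(j) = 9*(2*j) = 18*j)
A(z, X) = 21 + z (A(z, X) = 25 + (-4 + z) = 21 + z)
A(34, 28) + H(-39, D(-4)) = (21 + 34) + 28 = 55 + 28 = 83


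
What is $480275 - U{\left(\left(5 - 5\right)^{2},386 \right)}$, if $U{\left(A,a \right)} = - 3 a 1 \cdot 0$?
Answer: $480275$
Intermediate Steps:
$U{\left(A,a \right)} = 0$ ($U{\left(A,a \right)} = - 3 a 0 = 0$)
$480275 - U{\left(\left(5 - 5\right)^{2},386 \right)} = 480275 - 0 = 480275 + 0 = 480275$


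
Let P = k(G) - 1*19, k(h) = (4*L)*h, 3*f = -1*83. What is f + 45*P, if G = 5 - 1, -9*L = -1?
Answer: -2408/3 ≈ -802.67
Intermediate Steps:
L = 1/9 (L = -1/9*(-1) = 1/9 ≈ 0.11111)
f = -83/3 (f = (-1*83)/3 = (1/3)*(-83) = -83/3 ≈ -27.667)
G = 4
k(h) = 4*h/9 (k(h) = (4*(1/9))*h = 4*h/9)
P = -155/9 (P = (4/9)*4 - 1*19 = 16/9 - 19 = -155/9 ≈ -17.222)
f + 45*P = -83/3 + 45*(-155/9) = -83/3 - 775 = -2408/3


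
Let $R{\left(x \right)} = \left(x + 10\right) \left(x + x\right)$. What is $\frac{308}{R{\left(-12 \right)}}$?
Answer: $\frac{77}{12} \approx 6.4167$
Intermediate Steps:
$R{\left(x \right)} = 2 x \left(10 + x\right)$ ($R{\left(x \right)} = \left(10 + x\right) 2 x = 2 x \left(10 + x\right)$)
$\frac{308}{R{\left(-12 \right)}} = \frac{308}{2 \left(-12\right) \left(10 - 12\right)} = \frac{308}{2 \left(-12\right) \left(-2\right)} = \frac{308}{48} = 308 \cdot \frac{1}{48} = \frac{77}{12}$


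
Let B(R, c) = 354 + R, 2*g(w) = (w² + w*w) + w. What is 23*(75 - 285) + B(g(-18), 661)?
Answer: -4161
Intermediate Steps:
g(w) = w² + w/2 (g(w) = ((w² + w*w) + w)/2 = ((w² + w²) + w)/2 = (2*w² + w)/2 = (w + 2*w²)/2 = w² + w/2)
23*(75 - 285) + B(g(-18), 661) = 23*(75 - 285) + (354 - 18*(½ - 18)) = 23*(-210) + (354 - 18*(-35/2)) = -4830 + (354 + 315) = -4830 + 669 = -4161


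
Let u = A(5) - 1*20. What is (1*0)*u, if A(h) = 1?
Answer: 0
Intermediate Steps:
u = -19 (u = 1 - 1*20 = 1 - 20 = -19)
(1*0)*u = (1*0)*(-19) = 0*(-19) = 0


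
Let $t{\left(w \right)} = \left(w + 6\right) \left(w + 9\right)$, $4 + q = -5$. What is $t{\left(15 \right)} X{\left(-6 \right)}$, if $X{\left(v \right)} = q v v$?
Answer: $-163296$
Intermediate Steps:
$q = -9$ ($q = -4 - 5 = -9$)
$X{\left(v \right)} = - 9 v^{2}$ ($X{\left(v \right)} = - 9 v v = - 9 v^{2}$)
$t{\left(w \right)} = \left(6 + w\right) \left(9 + w\right)$
$t{\left(15 \right)} X{\left(-6 \right)} = \left(54 + 15^{2} + 15 \cdot 15\right) \left(- 9 \left(-6\right)^{2}\right) = \left(54 + 225 + 225\right) \left(\left(-9\right) 36\right) = 504 \left(-324\right) = -163296$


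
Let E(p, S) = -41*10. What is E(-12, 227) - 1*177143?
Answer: -177553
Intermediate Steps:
E(p, S) = -410
E(-12, 227) - 1*177143 = -410 - 1*177143 = -410 - 177143 = -177553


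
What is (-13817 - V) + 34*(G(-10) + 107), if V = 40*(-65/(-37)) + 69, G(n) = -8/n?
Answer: -1903848/185 ≈ -10291.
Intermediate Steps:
V = 5153/37 (V = 40*(-65*(-1/37)) + 69 = 40*(65/37) + 69 = 2600/37 + 69 = 5153/37 ≈ 139.27)
(-13817 - V) + 34*(G(-10) + 107) = (-13817 - 1*5153/37) + 34*(-8/(-10) + 107) = (-13817 - 5153/37) + 34*(-8*(-⅒) + 107) = -516382/37 + 34*(⅘ + 107) = -516382/37 + 34*(539/5) = -516382/37 + 18326/5 = -1903848/185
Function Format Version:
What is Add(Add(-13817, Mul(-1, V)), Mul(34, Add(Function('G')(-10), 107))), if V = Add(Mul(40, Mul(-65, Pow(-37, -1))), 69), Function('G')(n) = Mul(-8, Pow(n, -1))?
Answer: Rational(-1903848, 185) ≈ -10291.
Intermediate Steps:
V = Rational(5153, 37) (V = Add(Mul(40, Mul(-65, Rational(-1, 37))), 69) = Add(Mul(40, Rational(65, 37)), 69) = Add(Rational(2600, 37), 69) = Rational(5153, 37) ≈ 139.27)
Add(Add(-13817, Mul(-1, V)), Mul(34, Add(Function('G')(-10), 107))) = Add(Add(-13817, Mul(-1, Rational(5153, 37))), Mul(34, Add(Mul(-8, Pow(-10, -1)), 107))) = Add(Add(-13817, Rational(-5153, 37)), Mul(34, Add(Mul(-8, Rational(-1, 10)), 107))) = Add(Rational(-516382, 37), Mul(34, Add(Rational(4, 5), 107))) = Add(Rational(-516382, 37), Mul(34, Rational(539, 5))) = Add(Rational(-516382, 37), Rational(18326, 5)) = Rational(-1903848, 185)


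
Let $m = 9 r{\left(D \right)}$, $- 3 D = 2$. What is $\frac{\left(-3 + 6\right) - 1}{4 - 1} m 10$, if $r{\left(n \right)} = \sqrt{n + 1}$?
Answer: $20 \sqrt{3} \approx 34.641$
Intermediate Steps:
$D = - \frac{2}{3}$ ($D = \left(- \frac{1}{3}\right) 2 = - \frac{2}{3} \approx -0.66667$)
$r{\left(n \right)} = \sqrt{1 + n}$
$m = 3 \sqrt{3}$ ($m = 9 \sqrt{1 - \frac{2}{3}} = \frac{9}{\sqrt{3}} = 9 \frac{\sqrt{3}}{3} = 3 \sqrt{3} \approx 5.1962$)
$\frac{\left(-3 + 6\right) - 1}{4 - 1} m 10 = \frac{\left(-3 + 6\right) - 1}{4 - 1} \cdot 3 \sqrt{3} \cdot 10 = \frac{3 - 1}{3} \cdot 3 \sqrt{3} \cdot 10 = 2 \cdot \frac{1}{3} \cdot 3 \sqrt{3} \cdot 10 = \frac{2 \cdot 3 \sqrt{3}}{3} \cdot 10 = 2 \sqrt{3} \cdot 10 = 20 \sqrt{3}$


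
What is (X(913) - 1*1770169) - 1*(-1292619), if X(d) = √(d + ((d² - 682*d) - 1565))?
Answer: -477550 + √210251 ≈ -4.7709e+5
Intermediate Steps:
X(d) = √(-1565 + d² - 681*d) (X(d) = √(d + (-1565 + d² - 682*d)) = √(-1565 + d² - 681*d))
(X(913) - 1*1770169) - 1*(-1292619) = (√(-1565 + 913² - 681*913) - 1*1770169) - 1*(-1292619) = (√(-1565 + 833569 - 621753) - 1770169) + 1292619 = (√210251 - 1770169) + 1292619 = (-1770169 + √210251) + 1292619 = -477550 + √210251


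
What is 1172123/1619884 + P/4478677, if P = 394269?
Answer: 841175766581/1036419601924 ≈ 0.81162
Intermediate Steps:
1172123/1619884 + P/4478677 = 1172123/1619884 + 394269/4478677 = 841175766581/1036419601924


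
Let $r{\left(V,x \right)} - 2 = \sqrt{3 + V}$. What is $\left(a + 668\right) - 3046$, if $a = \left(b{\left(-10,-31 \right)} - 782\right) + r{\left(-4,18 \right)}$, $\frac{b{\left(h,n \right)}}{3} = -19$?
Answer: $-3215 + i \approx -3215.0 + 1.0 i$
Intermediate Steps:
$r{\left(V,x \right)} = 2 + \sqrt{3 + V}$
$b{\left(h,n \right)} = -57$ ($b{\left(h,n \right)} = 3 \left(-19\right) = -57$)
$a = -837 + i$ ($a = \left(-57 - 782\right) + \left(2 + \sqrt{3 - 4}\right) = -839 + \left(2 + \sqrt{-1}\right) = -839 + \left(2 + i\right) = -837 + i \approx -837.0 + 1.0 i$)
$\left(a + 668\right) - 3046 = \left(\left(-837 + i\right) + 668\right) - 3046 = \left(-169 + i\right) - 3046 = -3215 + i$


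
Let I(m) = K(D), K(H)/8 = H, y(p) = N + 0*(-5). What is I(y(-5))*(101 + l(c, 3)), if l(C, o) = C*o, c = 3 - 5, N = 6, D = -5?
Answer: -3800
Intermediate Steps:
c = -2
y(p) = 6 (y(p) = 6 + 0*(-5) = 6 + 0 = 6)
K(H) = 8*H
I(m) = -40 (I(m) = 8*(-5) = -40)
I(y(-5))*(101 + l(c, 3)) = -40*(101 - 2*3) = -40*(101 - 6) = -40*95 = -3800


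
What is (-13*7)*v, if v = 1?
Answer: -91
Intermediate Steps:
(-13*7)*v = -13*7*1 = -91*1 = -91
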